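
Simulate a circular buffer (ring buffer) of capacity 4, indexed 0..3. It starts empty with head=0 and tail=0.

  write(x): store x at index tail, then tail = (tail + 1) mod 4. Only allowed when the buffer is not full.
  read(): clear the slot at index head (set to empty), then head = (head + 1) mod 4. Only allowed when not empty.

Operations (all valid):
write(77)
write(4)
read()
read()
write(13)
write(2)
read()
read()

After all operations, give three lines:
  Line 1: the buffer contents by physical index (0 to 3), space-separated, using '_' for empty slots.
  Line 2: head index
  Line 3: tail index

write(77): buf=[77 _ _ _], head=0, tail=1, size=1
write(4): buf=[77 4 _ _], head=0, tail=2, size=2
read(): buf=[_ 4 _ _], head=1, tail=2, size=1
read(): buf=[_ _ _ _], head=2, tail=2, size=0
write(13): buf=[_ _ 13 _], head=2, tail=3, size=1
write(2): buf=[_ _ 13 2], head=2, tail=0, size=2
read(): buf=[_ _ _ 2], head=3, tail=0, size=1
read(): buf=[_ _ _ _], head=0, tail=0, size=0

Answer: _ _ _ _
0
0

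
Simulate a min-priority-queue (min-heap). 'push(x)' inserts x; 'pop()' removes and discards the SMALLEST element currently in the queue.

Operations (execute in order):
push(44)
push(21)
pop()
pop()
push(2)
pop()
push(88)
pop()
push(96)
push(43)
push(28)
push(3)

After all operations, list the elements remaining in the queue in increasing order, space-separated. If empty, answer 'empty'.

push(44): heap contents = [44]
push(21): heap contents = [21, 44]
pop() → 21: heap contents = [44]
pop() → 44: heap contents = []
push(2): heap contents = [2]
pop() → 2: heap contents = []
push(88): heap contents = [88]
pop() → 88: heap contents = []
push(96): heap contents = [96]
push(43): heap contents = [43, 96]
push(28): heap contents = [28, 43, 96]
push(3): heap contents = [3, 28, 43, 96]

Answer: 3 28 43 96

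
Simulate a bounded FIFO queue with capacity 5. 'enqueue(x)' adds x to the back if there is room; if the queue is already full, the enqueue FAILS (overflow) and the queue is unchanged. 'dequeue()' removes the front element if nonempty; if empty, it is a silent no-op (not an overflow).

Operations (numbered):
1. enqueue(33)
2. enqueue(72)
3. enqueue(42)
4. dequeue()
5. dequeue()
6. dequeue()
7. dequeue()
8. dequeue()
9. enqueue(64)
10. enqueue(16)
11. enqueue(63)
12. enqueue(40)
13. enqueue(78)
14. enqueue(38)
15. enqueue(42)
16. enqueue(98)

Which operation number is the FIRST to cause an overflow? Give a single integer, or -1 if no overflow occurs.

Answer: 14

Derivation:
1. enqueue(33): size=1
2. enqueue(72): size=2
3. enqueue(42): size=3
4. dequeue(): size=2
5. dequeue(): size=1
6. dequeue(): size=0
7. dequeue(): empty, no-op, size=0
8. dequeue(): empty, no-op, size=0
9. enqueue(64): size=1
10. enqueue(16): size=2
11. enqueue(63): size=3
12. enqueue(40): size=4
13. enqueue(78): size=5
14. enqueue(38): size=5=cap → OVERFLOW (fail)
15. enqueue(42): size=5=cap → OVERFLOW (fail)
16. enqueue(98): size=5=cap → OVERFLOW (fail)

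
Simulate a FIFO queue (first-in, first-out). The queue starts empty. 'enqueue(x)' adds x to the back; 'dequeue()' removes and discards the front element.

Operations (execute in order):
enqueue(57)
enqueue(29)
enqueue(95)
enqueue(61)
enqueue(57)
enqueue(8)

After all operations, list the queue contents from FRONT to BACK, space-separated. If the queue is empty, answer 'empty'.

enqueue(57): [57]
enqueue(29): [57, 29]
enqueue(95): [57, 29, 95]
enqueue(61): [57, 29, 95, 61]
enqueue(57): [57, 29, 95, 61, 57]
enqueue(8): [57, 29, 95, 61, 57, 8]

Answer: 57 29 95 61 57 8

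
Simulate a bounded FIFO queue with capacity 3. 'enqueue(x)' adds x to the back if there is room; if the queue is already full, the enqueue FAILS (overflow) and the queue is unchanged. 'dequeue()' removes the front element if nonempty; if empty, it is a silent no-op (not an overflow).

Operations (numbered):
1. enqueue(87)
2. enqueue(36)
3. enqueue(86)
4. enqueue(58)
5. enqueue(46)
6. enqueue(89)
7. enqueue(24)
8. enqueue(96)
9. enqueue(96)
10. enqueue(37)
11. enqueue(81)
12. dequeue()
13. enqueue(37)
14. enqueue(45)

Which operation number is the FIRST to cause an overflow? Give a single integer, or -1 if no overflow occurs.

Answer: 4

Derivation:
1. enqueue(87): size=1
2. enqueue(36): size=2
3. enqueue(86): size=3
4. enqueue(58): size=3=cap → OVERFLOW (fail)
5. enqueue(46): size=3=cap → OVERFLOW (fail)
6. enqueue(89): size=3=cap → OVERFLOW (fail)
7. enqueue(24): size=3=cap → OVERFLOW (fail)
8. enqueue(96): size=3=cap → OVERFLOW (fail)
9. enqueue(96): size=3=cap → OVERFLOW (fail)
10. enqueue(37): size=3=cap → OVERFLOW (fail)
11. enqueue(81): size=3=cap → OVERFLOW (fail)
12. dequeue(): size=2
13. enqueue(37): size=3
14. enqueue(45): size=3=cap → OVERFLOW (fail)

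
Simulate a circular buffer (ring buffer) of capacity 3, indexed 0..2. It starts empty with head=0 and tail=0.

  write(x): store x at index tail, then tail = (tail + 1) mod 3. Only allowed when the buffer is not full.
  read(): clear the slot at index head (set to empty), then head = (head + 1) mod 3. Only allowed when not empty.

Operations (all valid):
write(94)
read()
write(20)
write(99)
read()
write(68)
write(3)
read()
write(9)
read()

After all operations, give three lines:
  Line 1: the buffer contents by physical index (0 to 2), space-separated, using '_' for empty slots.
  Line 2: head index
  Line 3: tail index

write(94): buf=[94 _ _], head=0, tail=1, size=1
read(): buf=[_ _ _], head=1, tail=1, size=0
write(20): buf=[_ 20 _], head=1, tail=2, size=1
write(99): buf=[_ 20 99], head=1, tail=0, size=2
read(): buf=[_ _ 99], head=2, tail=0, size=1
write(68): buf=[68 _ 99], head=2, tail=1, size=2
write(3): buf=[68 3 99], head=2, tail=2, size=3
read(): buf=[68 3 _], head=0, tail=2, size=2
write(9): buf=[68 3 9], head=0, tail=0, size=3
read(): buf=[_ 3 9], head=1, tail=0, size=2

Answer: _ 3 9
1
0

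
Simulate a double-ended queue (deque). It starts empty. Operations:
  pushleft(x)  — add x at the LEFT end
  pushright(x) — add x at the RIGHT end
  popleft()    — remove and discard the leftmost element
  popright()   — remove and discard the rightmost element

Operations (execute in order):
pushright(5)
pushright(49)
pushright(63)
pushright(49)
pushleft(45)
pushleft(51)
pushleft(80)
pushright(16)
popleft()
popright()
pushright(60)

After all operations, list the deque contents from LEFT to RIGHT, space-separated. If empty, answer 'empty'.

Answer: 51 45 5 49 63 49 60

Derivation:
pushright(5): [5]
pushright(49): [5, 49]
pushright(63): [5, 49, 63]
pushright(49): [5, 49, 63, 49]
pushleft(45): [45, 5, 49, 63, 49]
pushleft(51): [51, 45, 5, 49, 63, 49]
pushleft(80): [80, 51, 45, 5, 49, 63, 49]
pushright(16): [80, 51, 45, 5, 49, 63, 49, 16]
popleft(): [51, 45, 5, 49, 63, 49, 16]
popright(): [51, 45, 5, 49, 63, 49]
pushright(60): [51, 45, 5, 49, 63, 49, 60]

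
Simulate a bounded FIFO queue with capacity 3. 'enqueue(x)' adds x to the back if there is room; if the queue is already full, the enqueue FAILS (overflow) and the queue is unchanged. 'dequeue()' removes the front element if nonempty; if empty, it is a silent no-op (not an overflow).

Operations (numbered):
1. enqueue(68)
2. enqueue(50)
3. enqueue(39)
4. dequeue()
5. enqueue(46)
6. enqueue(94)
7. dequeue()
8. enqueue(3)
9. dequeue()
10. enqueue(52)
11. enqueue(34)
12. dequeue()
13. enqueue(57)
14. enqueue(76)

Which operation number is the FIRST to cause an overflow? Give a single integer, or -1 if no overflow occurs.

1. enqueue(68): size=1
2. enqueue(50): size=2
3. enqueue(39): size=3
4. dequeue(): size=2
5. enqueue(46): size=3
6. enqueue(94): size=3=cap → OVERFLOW (fail)
7. dequeue(): size=2
8. enqueue(3): size=3
9. dequeue(): size=2
10. enqueue(52): size=3
11. enqueue(34): size=3=cap → OVERFLOW (fail)
12. dequeue(): size=2
13. enqueue(57): size=3
14. enqueue(76): size=3=cap → OVERFLOW (fail)

Answer: 6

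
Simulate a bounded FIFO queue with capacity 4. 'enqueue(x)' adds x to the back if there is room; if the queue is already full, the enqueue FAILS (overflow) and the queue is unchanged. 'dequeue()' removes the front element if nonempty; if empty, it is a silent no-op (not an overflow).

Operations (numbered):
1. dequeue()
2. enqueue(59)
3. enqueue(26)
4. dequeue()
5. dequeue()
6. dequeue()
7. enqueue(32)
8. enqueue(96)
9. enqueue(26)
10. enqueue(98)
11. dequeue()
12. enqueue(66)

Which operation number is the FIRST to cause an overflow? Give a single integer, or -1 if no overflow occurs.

Answer: -1

Derivation:
1. dequeue(): empty, no-op, size=0
2. enqueue(59): size=1
3. enqueue(26): size=2
4. dequeue(): size=1
5. dequeue(): size=0
6. dequeue(): empty, no-op, size=0
7. enqueue(32): size=1
8. enqueue(96): size=2
9. enqueue(26): size=3
10. enqueue(98): size=4
11. dequeue(): size=3
12. enqueue(66): size=4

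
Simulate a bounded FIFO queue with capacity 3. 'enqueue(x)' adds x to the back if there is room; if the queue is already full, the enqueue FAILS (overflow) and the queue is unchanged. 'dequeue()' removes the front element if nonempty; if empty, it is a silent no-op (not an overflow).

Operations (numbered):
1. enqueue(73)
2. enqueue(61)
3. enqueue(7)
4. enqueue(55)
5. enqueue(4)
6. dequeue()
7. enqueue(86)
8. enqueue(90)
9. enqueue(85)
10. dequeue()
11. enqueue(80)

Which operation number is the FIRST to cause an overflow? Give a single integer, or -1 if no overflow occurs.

Answer: 4

Derivation:
1. enqueue(73): size=1
2. enqueue(61): size=2
3. enqueue(7): size=3
4. enqueue(55): size=3=cap → OVERFLOW (fail)
5. enqueue(4): size=3=cap → OVERFLOW (fail)
6. dequeue(): size=2
7. enqueue(86): size=3
8. enqueue(90): size=3=cap → OVERFLOW (fail)
9. enqueue(85): size=3=cap → OVERFLOW (fail)
10. dequeue(): size=2
11. enqueue(80): size=3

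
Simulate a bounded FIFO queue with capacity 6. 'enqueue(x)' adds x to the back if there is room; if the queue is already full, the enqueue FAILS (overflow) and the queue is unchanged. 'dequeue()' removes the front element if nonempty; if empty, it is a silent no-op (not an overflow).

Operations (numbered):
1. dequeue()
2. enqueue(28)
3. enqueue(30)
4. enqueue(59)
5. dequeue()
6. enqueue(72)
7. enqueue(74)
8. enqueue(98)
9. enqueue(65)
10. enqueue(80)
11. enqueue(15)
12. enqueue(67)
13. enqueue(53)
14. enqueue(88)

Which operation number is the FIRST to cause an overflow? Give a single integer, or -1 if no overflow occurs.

1. dequeue(): empty, no-op, size=0
2. enqueue(28): size=1
3. enqueue(30): size=2
4. enqueue(59): size=3
5. dequeue(): size=2
6. enqueue(72): size=3
7. enqueue(74): size=4
8. enqueue(98): size=5
9. enqueue(65): size=6
10. enqueue(80): size=6=cap → OVERFLOW (fail)
11. enqueue(15): size=6=cap → OVERFLOW (fail)
12. enqueue(67): size=6=cap → OVERFLOW (fail)
13. enqueue(53): size=6=cap → OVERFLOW (fail)
14. enqueue(88): size=6=cap → OVERFLOW (fail)

Answer: 10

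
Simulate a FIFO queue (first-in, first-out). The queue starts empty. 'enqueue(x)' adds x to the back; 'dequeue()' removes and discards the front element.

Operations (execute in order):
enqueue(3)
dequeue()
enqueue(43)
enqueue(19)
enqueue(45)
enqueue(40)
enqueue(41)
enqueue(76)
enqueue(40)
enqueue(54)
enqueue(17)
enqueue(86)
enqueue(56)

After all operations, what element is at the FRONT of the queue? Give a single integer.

enqueue(3): queue = [3]
dequeue(): queue = []
enqueue(43): queue = [43]
enqueue(19): queue = [43, 19]
enqueue(45): queue = [43, 19, 45]
enqueue(40): queue = [43, 19, 45, 40]
enqueue(41): queue = [43, 19, 45, 40, 41]
enqueue(76): queue = [43, 19, 45, 40, 41, 76]
enqueue(40): queue = [43, 19, 45, 40, 41, 76, 40]
enqueue(54): queue = [43, 19, 45, 40, 41, 76, 40, 54]
enqueue(17): queue = [43, 19, 45, 40, 41, 76, 40, 54, 17]
enqueue(86): queue = [43, 19, 45, 40, 41, 76, 40, 54, 17, 86]
enqueue(56): queue = [43, 19, 45, 40, 41, 76, 40, 54, 17, 86, 56]

Answer: 43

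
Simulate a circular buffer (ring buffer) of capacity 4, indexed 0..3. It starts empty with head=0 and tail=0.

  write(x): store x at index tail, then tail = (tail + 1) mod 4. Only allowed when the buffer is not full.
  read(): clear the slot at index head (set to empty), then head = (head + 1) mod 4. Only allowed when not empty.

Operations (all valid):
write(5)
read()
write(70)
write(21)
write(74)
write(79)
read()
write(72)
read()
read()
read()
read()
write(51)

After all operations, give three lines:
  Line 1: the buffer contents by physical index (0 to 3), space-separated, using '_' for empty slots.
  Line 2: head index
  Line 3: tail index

Answer: _ _ 51 _
2
3

Derivation:
write(5): buf=[5 _ _ _], head=0, tail=1, size=1
read(): buf=[_ _ _ _], head=1, tail=1, size=0
write(70): buf=[_ 70 _ _], head=1, tail=2, size=1
write(21): buf=[_ 70 21 _], head=1, tail=3, size=2
write(74): buf=[_ 70 21 74], head=1, tail=0, size=3
write(79): buf=[79 70 21 74], head=1, tail=1, size=4
read(): buf=[79 _ 21 74], head=2, tail=1, size=3
write(72): buf=[79 72 21 74], head=2, tail=2, size=4
read(): buf=[79 72 _ 74], head=3, tail=2, size=3
read(): buf=[79 72 _ _], head=0, tail=2, size=2
read(): buf=[_ 72 _ _], head=1, tail=2, size=1
read(): buf=[_ _ _ _], head=2, tail=2, size=0
write(51): buf=[_ _ 51 _], head=2, tail=3, size=1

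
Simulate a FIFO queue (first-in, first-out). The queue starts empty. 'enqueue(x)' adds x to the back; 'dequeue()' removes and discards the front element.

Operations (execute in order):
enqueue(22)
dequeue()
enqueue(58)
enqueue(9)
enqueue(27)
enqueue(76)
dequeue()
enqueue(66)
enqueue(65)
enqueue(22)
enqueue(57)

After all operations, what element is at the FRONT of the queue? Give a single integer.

Answer: 9

Derivation:
enqueue(22): queue = [22]
dequeue(): queue = []
enqueue(58): queue = [58]
enqueue(9): queue = [58, 9]
enqueue(27): queue = [58, 9, 27]
enqueue(76): queue = [58, 9, 27, 76]
dequeue(): queue = [9, 27, 76]
enqueue(66): queue = [9, 27, 76, 66]
enqueue(65): queue = [9, 27, 76, 66, 65]
enqueue(22): queue = [9, 27, 76, 66, 65, 22]
enqueue(57): queue = [9, 27, 76, 66, 65, 22, 57]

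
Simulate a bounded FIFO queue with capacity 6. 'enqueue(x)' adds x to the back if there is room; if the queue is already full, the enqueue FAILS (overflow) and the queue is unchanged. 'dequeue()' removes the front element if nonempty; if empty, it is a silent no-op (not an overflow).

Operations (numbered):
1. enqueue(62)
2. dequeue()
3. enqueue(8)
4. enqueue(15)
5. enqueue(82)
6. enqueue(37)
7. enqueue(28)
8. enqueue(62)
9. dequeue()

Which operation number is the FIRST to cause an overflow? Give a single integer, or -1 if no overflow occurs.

Answer: -1

Derivation:
1. enqueue(62): size=1
2. dequeue(): size=0
3. enqueue(8): size=1
4. enqueue(15): size=2
5. enqueue(82): size=3
6. enqueue(37): size=4
7. enqueue(28): size=5
8. enqueue(62): size=6
9. dequeue(): size=5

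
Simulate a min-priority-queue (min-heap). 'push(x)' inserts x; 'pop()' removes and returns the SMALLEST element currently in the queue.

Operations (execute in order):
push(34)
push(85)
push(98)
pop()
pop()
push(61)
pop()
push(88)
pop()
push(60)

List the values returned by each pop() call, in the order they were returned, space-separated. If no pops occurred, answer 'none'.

Answer: 34 85 61 88

Derivation:
push(34): heap contents = [34]
push(85): heap contents = [34, 85]
push(98): heap contents = [34, 85, 98]
pop() → 34: heap contents = [85, 98]
pop() → 85: heap contents = [98]
push(61): heap contents = [61, 98]
pop() → 61: heap contents = [98]
push(88): heap contents = [88, 98]
pop() → 88: heap contents = [98]
push(60): heap contents = [60, 98]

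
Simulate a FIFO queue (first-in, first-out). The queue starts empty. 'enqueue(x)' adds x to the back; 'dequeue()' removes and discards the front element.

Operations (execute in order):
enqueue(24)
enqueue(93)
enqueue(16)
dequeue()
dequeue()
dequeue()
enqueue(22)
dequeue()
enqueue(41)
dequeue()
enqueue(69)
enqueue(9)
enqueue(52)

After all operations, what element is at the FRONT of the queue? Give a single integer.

Answer: 69

Derivation:
enqueue(24): queue = [24]
enqueue(93): queue = [24, 93]
enqueue(16): queue = [24, 93, 16]
dequeue(): queue = [93, 16]
dequeue(): queue = [16]
dequeue(): queue = []
enqueue(22): queue = [22]
dequeue(): queue = []
enqueue(41): queue = [41]
dequeue(): queue = []
enqueue(69): queue = [69]
enqueue(9): queue = [69, 9]
enqueue(52): queue = [69, 9, 52]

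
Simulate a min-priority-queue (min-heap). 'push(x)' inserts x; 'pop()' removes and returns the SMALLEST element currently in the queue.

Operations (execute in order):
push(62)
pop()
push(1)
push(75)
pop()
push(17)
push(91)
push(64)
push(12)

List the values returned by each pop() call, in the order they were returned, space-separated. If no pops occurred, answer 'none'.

Answer: 62 1

Derivation:
push(62): heap contents = [62]
pop() → 62: heap contents = []
push(1): heap contents = [1]
push(75): heap contents = [1, 75]
pop() → 1: heap contents = [75]
push(17): heap contents = [17, 75]
push(91): heap contents = [17, 75, 91]
push(64): heap contents = [17, 64, 75, 91]
push(12): heap contents = [12, 17, 64, 75, 91]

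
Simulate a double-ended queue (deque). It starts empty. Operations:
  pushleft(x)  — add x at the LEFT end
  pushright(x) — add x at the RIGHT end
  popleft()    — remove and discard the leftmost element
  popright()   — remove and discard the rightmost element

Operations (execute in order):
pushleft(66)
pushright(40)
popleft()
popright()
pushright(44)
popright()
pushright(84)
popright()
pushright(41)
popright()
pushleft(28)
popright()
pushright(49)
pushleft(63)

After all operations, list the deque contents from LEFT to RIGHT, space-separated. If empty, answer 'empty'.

Answer: 63 49

Derivation:
pushleft(66): [66]
pushright(40): [66, 40]
popleft(): [40]
popright(): []
pushright(44): [44]
popright(): []
pushright(84): [84]
popright(): []
pushright(41): [41]
popright(): []
pushleft(28): [28]
popright(): []
pushright(49): [49]
pushleft(63): [63, 49]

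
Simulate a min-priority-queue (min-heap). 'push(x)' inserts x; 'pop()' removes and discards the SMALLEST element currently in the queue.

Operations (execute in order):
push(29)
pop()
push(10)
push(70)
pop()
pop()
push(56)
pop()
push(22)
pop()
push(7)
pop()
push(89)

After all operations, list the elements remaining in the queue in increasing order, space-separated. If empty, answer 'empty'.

Answer: 89

Derivation:
push(29): heap contents = [29]
pop() → 29: heap contents = []
push(10): heap contents = [10]
push(70): heap contents = [10, 70]
pop() → 10: heap contents = [70]
pop() → 70: heap contents = []
push(56): heap contents = [56]
pop() → 56: heap contents = []
push(22): heap contents = [22]
pop() → 22: heap contents = []
push(7): heap contents = [7]
pop() → 7: heap contents = []
push(89): heap contents = [89]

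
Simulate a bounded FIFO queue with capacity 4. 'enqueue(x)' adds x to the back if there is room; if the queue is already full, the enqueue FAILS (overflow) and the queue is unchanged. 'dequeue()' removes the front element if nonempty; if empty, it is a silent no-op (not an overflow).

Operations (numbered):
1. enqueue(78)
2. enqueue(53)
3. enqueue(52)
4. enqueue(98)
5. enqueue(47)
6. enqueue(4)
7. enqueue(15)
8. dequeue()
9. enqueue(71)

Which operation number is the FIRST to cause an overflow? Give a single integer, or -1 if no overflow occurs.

Answer: 5

Derivation:
1. enqueue(78): size=1
2. enqueue(53): size=2
3. enqueue(52): size=3
4. enqueue(98): size=4
5. enqueue(47): size=4=cap → OVERFLOW (fail)
6. enqueue(4): size=4=cap → OVERFLOW (fail)
7. enqueue(15): size=4=cap → OVERFLOW (fail)
8. dequeue(): size=3
9. enqueue(71): size=4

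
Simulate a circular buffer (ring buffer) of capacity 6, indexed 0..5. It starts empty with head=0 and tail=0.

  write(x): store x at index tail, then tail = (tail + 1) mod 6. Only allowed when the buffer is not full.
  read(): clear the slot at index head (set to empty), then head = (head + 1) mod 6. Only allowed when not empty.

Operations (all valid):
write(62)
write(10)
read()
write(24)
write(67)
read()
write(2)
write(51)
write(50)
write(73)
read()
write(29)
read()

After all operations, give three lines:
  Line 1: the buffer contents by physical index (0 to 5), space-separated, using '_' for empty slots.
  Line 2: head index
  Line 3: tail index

write(62): buf=[62 _ _ _ _ _], head=0, tail=1, size=1
write(10): buf=[62 10 _ _ _ _], head=0, tail=2, size=2
read(): buf=[_ 10 _ _ _ _], head=1, tail=2, size=1
write(24): buf=[_ 10 24 _ _ _], head=1, tail=3, size=2
write(67): buf=[_ 10 24 67 _ _], head=1, tail=4, size=3
read(): buf=[_ _ 24 67 _ _], head=2, tail=4, size=2
write(2): buf=[_ _ 24 67 2 _], head=2, tail=5, size=3
write(51): buf=[_ _ 24 67 2 51], head=2, tail=0, size=4
write(50): buf=[50 _ 24 67 2 51], head=2, tail=1, size=5
write(73): buf=[50 73 24 67 2 51], head=2, tail=2, size=6
read(): buf=[50 73 _ 67 2 51], head=3, tail=2, size=5
write(29): buf=[50 73 29 67 2 51], head=3, tail=3, size=6
read(): buf=[50 73 29 _ 2 51], head=4, tail=3, size=5

Answer: 50 73 29 _ 2 51
4
3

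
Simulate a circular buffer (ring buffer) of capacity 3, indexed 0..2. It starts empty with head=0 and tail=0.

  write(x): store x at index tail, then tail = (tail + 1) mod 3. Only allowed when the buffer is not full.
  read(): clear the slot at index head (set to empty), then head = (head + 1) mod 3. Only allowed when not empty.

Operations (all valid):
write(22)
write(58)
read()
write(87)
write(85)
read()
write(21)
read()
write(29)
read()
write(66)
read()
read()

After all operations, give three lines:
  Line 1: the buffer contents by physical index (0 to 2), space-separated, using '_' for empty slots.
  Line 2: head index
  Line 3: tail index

write(22): buf=[22 _ _], head=0, tail=1, size=1
write(58): buf=[22 58 _], head=0, tail=2, size=2
read(): buf=[_ 58 _], head=1, tail=2, size=1
write(87): buf=[_ 58 87], head=1, tail=0, size=2
write(85): buf=[85 58 87], head=1, tail=1, size=3
read(): buf=[85 _ 87], head=2, tail=1, size=2
write(21): buf=[85 21 87], head=2, tail=2, size=3
read(): buf=[85 21 _], head=0, tail=2, size=2
write(29): buf=[85 21 29], head=0, tail=0, size=3
read(): buf=[_ 21 29], head=1, tail=0, size=2
write(66): buf=[66 21 29], head=1, tail=1, size=3
read(): buf=[66 _ 29], head=2, tail=1, size=2
read(): buf=[66 _ _], head=0, tail=1, size=1

Answer: 66 _ _
0
1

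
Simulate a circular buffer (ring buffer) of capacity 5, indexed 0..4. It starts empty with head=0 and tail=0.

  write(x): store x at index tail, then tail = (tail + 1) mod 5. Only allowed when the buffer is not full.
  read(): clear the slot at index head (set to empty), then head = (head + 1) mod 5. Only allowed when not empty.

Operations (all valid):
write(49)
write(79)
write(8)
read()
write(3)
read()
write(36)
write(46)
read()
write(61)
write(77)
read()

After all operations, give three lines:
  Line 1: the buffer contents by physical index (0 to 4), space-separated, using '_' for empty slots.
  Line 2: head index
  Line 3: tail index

write(49): buf=[49 _ _ _ _], head=0, tail=1, size=1
write(79): buf=[49 79 _ _ _], head=0, tail=2, size=2
write(8): buf=[49 79 8 _ _], head=0, tail=3, size=3
read(): buf=[_ 79 8 _ _], head=1, tail=3, size=2
write(3): buf=[_ 79 8 3 _], head=1, tail=4, size=3
read(): buf=[_ _ 8 3 _], head=2, tail=4, size=2
write(36): buf=[_ _ 8 3 36], head=2, tail=0, size=3
write(46): buf=[46 _ 8 3 36], head=2, tail=1, size=4
read(): buf=[46 _ _ 3 36], head=3, tail=1, size=3
write(61): buf=[46 61 _ 3 36], head=3, tail=2, size=4
write(77): buf=[46 61 77 3 36], head=3, tail=3, size=5
read(): buf=[46 61 77 _ 36], head=4, tail=3, size=4

Answer: 46 61 77 _ 36
4
3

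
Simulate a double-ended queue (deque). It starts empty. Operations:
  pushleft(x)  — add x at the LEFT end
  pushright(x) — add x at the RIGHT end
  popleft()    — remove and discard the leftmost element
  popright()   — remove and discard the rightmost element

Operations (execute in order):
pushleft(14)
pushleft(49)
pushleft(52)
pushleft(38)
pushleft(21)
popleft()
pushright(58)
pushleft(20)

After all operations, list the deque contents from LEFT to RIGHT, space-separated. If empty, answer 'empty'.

Answer: 20 38 52 49 14 58

Derivation:
pushleft(14): [14]
pushleft(49): [49, 14]
pushleft(52): [52, 49, 14]
pushleft(38): [38, 52, 49, 14]
pushleft(21): [21, 38, 52, 49, 14]
popleft(): [38, 52, 49, 14]
pushright(58): [38, 52, 49, 14, 58]
pushleft(20): [20, 38, 52, 49, 14, 58]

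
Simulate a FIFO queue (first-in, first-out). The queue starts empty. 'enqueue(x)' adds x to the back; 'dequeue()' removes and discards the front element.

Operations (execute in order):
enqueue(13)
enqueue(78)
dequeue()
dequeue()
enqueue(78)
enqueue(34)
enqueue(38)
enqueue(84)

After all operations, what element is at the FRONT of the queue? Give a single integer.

Answer: 78

Derivation:
enqueue(13): queue = [13]
enqueue(78): queue = [13, 78]
dequeue(): queue = [78]
dequeue(): queue = []
enqueue(78): queue = [78]
enqueue(34): queue = [78, 34]
enqueue(38): queue = [78, 34, 38]
enqueue(84): queue = [78, 34, 38, 84]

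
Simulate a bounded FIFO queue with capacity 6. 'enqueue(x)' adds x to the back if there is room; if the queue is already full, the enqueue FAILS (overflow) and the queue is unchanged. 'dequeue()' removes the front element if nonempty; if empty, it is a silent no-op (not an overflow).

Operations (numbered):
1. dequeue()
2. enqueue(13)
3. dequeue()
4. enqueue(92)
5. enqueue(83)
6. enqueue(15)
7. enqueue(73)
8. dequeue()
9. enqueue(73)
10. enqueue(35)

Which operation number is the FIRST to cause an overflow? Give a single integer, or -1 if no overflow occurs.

Answer: -1

Derivation:
1. dequeue(): empty, no-op, size=0
2. enqueue(13): size=1
3. dequeue(): size=0
4. enqueue(92): size=1
5. enqueue(83): size=2
6. enqueue(15): size=3
7. enqueue(73): size=4
8. dequeue(): size=3
9. enqueue(73): size=4
10. enqueue(35): size=5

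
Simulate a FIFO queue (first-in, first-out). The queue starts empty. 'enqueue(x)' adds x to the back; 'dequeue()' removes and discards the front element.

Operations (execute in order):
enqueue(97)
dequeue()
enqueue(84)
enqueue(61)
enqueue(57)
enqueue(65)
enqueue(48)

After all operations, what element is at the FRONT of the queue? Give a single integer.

Answer: 84

Derivation:
enqueue(97): queue = [97]
dequeue(): queue = []
enqueue(84): queue = [84]
enqueue(61): queue = [84, 61]
enqueue(57): queue = [84, 61, 57]
enqueue(65): queue = [84, 61, 57, 65]
enqueue(48): queue = [84, 61, 57, 65, 48]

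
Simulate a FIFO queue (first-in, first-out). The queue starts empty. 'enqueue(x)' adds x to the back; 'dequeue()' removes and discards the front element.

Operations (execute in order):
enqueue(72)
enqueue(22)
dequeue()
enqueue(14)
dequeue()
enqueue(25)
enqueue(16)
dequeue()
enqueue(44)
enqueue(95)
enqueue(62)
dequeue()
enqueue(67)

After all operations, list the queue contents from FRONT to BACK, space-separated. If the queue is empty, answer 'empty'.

Answer: 16 44 95 62 67

Derivation:
enqueue(72): [72]
enqueue(22): [72, 22]
dequeue(): [22]
enqueue(14): [22, 14]
dequeue(): [14]
enqueue(25): [14, 25]
enqueue(16): [14, 25, 16]
dequeue(): [25, 16]
enqueue(44): [25, 16, 44]
enqueue(95): [25, 16, 44, 95]
enqueue(62): [25, 16, 44, 95, 62]
dequeue(): [16, 44, 95, 62]
enqueue(67): [16, 44, 95, 62, 67]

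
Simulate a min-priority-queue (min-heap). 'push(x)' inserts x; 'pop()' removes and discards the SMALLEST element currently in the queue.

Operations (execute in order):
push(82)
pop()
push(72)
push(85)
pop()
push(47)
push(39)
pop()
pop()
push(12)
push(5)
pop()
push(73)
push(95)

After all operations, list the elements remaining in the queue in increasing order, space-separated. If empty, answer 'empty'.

Answer: 12 73 85 95

Derivation:
push(82): heap contents = [82]
pop() → 82: heap contents = []
push(72): heap contents = [72]
push(85): heap contents = [72, 85]
pop() → 72: heap contents = [85]
push(47): heap contents = [47, 85]
push(39): heap contents = [39, 47, 85]
pop() → 39: heap contents = [47, 85]
pop() → 47: heap contents = [85]
push(12): heap contents = [12, 85]
push(5): heap contents = [5, 12, 85]
pop() → 5: heap contents = [12, 85]
push(73): heap contents = [12, 73, 85]
push(95): heap contents = [12, 73, 85, 95]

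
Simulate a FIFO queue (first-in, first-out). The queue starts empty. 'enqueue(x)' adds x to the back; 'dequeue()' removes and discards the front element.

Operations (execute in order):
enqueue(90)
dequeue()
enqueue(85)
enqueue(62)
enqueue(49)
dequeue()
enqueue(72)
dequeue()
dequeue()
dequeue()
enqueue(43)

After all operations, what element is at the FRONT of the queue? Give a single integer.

enqueue(90): queue = [90]
dequeue(): queue = []
enqueue(85): queue = [85]
enqueue(62): queue = [85, 62]
enqueue(49): queue = [85, 62, 49]
dequeue(): queue = [62, 49]
enqueue(72): queue = [62, 49, 72]
dequeue(): queue = [49, 72]
dequeue(): queue = [72]
dequeue(): queue = []
enqueue(43): queue = [43]

Answer: 43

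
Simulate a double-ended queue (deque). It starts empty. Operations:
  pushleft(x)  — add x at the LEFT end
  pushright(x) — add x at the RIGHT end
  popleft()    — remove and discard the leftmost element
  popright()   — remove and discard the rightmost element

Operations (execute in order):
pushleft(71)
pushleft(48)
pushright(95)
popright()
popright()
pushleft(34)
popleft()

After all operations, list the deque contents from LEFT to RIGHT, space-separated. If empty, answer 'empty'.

Answer: 48

Derivation:
pushleft(71): [71]
pushleft(48): [48, 71]
pushright(95): [48, 71, 95]
popright(): [48, 71]
popright(): [48]
pushleft(34): [34, 48]
popleft(): [48]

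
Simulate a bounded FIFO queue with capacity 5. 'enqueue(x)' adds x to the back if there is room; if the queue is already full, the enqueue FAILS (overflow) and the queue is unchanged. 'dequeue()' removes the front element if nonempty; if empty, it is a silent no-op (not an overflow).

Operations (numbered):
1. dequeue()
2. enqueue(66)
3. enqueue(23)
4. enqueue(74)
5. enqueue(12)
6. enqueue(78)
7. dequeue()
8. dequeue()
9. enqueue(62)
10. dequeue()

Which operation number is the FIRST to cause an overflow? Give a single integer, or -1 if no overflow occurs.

1. dequeue(): empty, no-op, size=0
2. enqueue(66): size=1
3. enqueue(23): size=2
4. enqueue(74): size=3
5. enqueue(12): size=4
6. enqueue(78): size=5
7. dequeue(): size=4
8. dequeue(): size=3
9. enqueue(62): size=4
10. dequeue(): size=3

Answer: -1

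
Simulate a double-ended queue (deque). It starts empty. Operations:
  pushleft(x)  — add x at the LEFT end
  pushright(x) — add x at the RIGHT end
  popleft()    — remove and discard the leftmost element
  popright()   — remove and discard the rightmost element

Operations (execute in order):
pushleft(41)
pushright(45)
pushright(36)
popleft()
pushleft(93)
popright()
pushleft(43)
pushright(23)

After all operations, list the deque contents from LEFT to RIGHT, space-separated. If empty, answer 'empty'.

pushleft(41): [41]
pushright(45): [41, 45]
pushright(36): [41, 45, 36]
popleft(): [45, 36]
pushleft(93): [93, 45, 36]
popright(): [93, 45]
pushleft(43): [43, 93, 45]
pushright(23): [43, 93, 45, 23]

Answer: 43 93 45 23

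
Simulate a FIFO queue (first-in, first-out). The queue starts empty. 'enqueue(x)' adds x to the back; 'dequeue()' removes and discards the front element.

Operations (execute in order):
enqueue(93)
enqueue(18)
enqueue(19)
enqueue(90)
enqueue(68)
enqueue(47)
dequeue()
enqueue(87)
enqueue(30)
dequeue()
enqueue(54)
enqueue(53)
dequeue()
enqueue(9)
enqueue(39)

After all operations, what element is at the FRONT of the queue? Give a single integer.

enqueue(93): queue = [93]
enqueue(18): queue = [93, 18]
enqueue(19): queue = [93, 18, 19]
enqueue(90): queue = [93, 18, 19, 90]
enqueue(68): queue = [93, 18, 19, 90, 68]
enqueue(47): queue = [93, 18, 19, 90, 68, 47]
dequeue(): queue = [18, 19, 90, 68, 47]
enqueue(87): queue = [18, 19, 90, 68, 47, 87]
enqueue(30): queue = [18, 19, 90, 68, 47, 87, 30]
dequeue(): queue = [19, 90, 68, 47, 87, 30]
enqueue(54): queue = [19, 90, 68, 47, 87, 30, 54]
enqueue(53): queue = [19, 90, 68, 47, 87, 30, 54, 53]
dequeue(): queue = [90, 68, 47, 87, 30, 54, 53]
enqueue(9): queue = [90, 68, 47, 87, 30, 54, 53, 9]
enqueue(39): queue = [90, 68, 47, 87, 30, 54, 53, 9, 39]

Answer: 90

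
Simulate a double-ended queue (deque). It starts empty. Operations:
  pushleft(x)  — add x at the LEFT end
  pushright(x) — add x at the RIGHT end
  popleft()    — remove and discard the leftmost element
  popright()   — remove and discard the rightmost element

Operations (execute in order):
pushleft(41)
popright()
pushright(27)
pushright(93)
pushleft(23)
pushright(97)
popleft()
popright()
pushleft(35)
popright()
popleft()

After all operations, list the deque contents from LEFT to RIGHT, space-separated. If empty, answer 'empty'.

Answer: 27

Derivation:
pushleft(41): [41]
popright(): []
pushright(27): [27]
pushright(93): [27, 93]
pushleft(23): [23, 27, 93]
pushright(97): [23, 27, 93, 97]
popleft(): [27, 93, 97]
popright(): [27, 93]
pushleft(35): [35, 27, 93]
popright(): [35, 27]
popleft(): [27]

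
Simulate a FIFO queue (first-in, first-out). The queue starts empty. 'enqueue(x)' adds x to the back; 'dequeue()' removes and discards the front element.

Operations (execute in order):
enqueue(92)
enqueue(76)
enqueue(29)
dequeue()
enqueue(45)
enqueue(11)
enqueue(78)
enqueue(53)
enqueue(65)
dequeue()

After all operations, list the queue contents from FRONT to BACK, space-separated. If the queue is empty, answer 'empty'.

Answer: 29 45 11 78 53 65

Derivation:
enqueue(92): [92]
enqueue(76): [92, 76]
enqueue(29): [92, 76, 29]
dequeue(): [76, 29]
enqueue(45): [76, 29, 45]
enqueue(11): [76, 29, 45, 11]
enqueue(78): [76, 29, 45, 11, 78]
enqueue(53): [76, 29, 45, 11, 78, 53]
enqueue(65): [76, 29, 45, 11, 78, 53, 65]
dequeue(): [29, 45, 11, 78, 53, 65]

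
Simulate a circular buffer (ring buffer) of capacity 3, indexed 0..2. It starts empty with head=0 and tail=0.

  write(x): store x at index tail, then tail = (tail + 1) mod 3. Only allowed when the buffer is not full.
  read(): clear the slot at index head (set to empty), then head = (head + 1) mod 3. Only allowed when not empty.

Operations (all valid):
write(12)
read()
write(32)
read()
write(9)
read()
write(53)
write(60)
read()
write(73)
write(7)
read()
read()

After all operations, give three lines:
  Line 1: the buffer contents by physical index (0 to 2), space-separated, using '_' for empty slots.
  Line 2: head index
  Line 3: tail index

write(12): buf=[12 _ _], head=0, tail=1, size=1
read(): buf=[_ _ _], head=1, tail=1, size=0
write(32): buf=[_ 32 _], head=1, tail=2, size=1
read(): buf=[_ _ _], head=2, tail=2, size=0
write(9): buf=[_ _ 9], head=2, tail=0, size=1
read(): buf=[_ _ _], head=0, tail=0, size=0
write(53): buf=[53 _ _], head=0, tail=1, size=1
write(60): buf=[53 60 _], head=0, tail=2, size=2
read(): buf=[_ 60 _], head=1, tail=2, size=1
write(73): buf=[_ 60 73], head=1, tail=0, size=2
write(7): buf=[7 60 73], head=1, tail=1, size=3
read(): buf=[7 _ 73], head=2, tail=1, size=2
read(): buf=[7 _ _], head=0, tail=1, size=1

Answer: 7 _ _
0
1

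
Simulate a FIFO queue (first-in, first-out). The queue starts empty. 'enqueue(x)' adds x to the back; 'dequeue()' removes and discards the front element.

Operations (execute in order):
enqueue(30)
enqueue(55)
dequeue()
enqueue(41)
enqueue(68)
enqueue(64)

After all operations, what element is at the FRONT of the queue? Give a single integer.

enqueue(30): queue = [30]
enqueue(55): queue = [30, 55]
dequeue(): queue = [55]
enqueue(41): queue = [55, 41]
enqueue(68): queue = [55, 41, 68]
enqueue(64): queue = [55, 41, 68, 64]

Answer: 55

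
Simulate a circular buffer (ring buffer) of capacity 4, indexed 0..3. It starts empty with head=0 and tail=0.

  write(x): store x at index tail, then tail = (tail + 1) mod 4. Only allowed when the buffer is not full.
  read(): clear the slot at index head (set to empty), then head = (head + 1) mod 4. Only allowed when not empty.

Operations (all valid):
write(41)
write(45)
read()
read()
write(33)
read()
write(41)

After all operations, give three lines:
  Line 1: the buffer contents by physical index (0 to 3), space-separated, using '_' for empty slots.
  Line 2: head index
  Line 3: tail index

write(41): buf=[41 _ _ _], head=0, tail=1, size=1
write(45): buf=[41 45 _ _], head=0, tail=2, size=2
read(): buf=[_ 45 _ _], head=1, tail=2, size=1
read(): buf=[_ _ _ _], head=2, tail=2, size=0
write(33): buf=[_ _ 33 _], head=2, tail=3, size=1
read(): buf=[_ _ _ _], head=3, tail=3, size=0
write(41): buf=[_ _ _ 41], head=3, tail=0, size=1

Answer: _ _ _ 41
3
0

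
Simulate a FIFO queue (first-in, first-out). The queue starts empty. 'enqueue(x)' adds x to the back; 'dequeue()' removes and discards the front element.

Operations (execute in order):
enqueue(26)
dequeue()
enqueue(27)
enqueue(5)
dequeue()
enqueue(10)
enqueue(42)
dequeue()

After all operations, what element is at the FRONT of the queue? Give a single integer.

enqueue(26): queue = [26]
dequeue(): queue = []
enqueue(27): queue = [27]
enqueue(5): queue = [27, 5]
dequeue(): queue = [5]
enqueue(10): queue = [5, 10]
enqueue(42): queue = [5, 10, 42]
dequeue(): queue = [10, 42]

Answer: 10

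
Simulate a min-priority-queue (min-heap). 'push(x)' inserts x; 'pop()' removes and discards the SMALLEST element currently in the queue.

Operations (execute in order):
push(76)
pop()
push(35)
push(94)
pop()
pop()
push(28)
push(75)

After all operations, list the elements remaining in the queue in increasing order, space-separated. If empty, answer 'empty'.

Answer: 28 75

Derivation:
push(76): heap contents = [76]
pop() → 76: heap contents = []
push(35): heap contents = [35]
push(94): heap contents = [35, 94]
pop() → 35: heap contents = [94]
pop() → 94: heap contents = []
push(28): heap contents = [28]
push(75): heap contents = [28, 75]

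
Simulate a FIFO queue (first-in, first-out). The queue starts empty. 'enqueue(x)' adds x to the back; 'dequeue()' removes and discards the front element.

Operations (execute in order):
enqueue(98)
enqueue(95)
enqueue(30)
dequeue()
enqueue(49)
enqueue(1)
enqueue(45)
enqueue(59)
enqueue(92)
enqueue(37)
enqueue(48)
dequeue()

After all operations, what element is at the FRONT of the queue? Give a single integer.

Answer: 30

Derivation:
enqueue(98): queue = [98]
enqueue(95): queue = [98, 95]
enqueue(30): queue = [98, 95, 30]
dequeue(): queue = [95, 30]
enqueue(49): queue = [95, 30, 49]
enqueue(1): queue = [95, 30, 49, 1]
enqueue(45): queue = [95, 30, 49, 1, 45]
enqueue(59): queue = [95, 30, 49, 1, 45, 59]
enqueue(92): queue = [95, 30, 49, 1, 45, 59, 92]
enqueue(37): queue = [95, 30, 49, 1, 45, 59, 92, 37]
enqueue(48): queue = [95, 30, 49, 1, 45, 59, 92, 37, 48]
dequeue(): queue = [30, 49, 1, 45, 59, 92, 37, 48]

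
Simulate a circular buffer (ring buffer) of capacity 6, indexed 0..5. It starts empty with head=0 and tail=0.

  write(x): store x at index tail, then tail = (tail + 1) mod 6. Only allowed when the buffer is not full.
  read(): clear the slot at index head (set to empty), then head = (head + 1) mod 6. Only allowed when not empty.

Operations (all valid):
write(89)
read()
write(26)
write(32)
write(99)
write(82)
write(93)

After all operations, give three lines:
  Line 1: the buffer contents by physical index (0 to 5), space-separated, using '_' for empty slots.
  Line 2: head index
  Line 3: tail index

Answer: _ 26 32 99 82 93
1
0

Derivation:
write(89): buf=[89 _ _ _ _ _], head=0, tail=1, size=1
read(): buf=[_ _ _ _ _ _], head=1, tail=1, size=0
write(26): buf=[_ 26 _ _ _ _], head=1, tail=2, size=1
write(32): buf=[_ 26 32 _ _ _], head=1, tail=3, size=2
write(99): buf=[_ 26 32 99 _ _], head=1, tail=4, size=3
write(82): buf=[_ 26 32 99 82 _], head=1, tail=5, size=4
write(93): buf=[_ 26 32 99 82 93], head=1, tail=0, size=5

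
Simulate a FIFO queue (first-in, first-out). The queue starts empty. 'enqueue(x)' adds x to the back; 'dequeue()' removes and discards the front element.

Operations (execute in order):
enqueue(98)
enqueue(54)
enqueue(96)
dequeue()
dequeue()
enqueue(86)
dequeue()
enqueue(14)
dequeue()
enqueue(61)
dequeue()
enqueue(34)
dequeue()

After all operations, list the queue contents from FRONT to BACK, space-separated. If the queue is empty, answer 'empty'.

enqueue(98): [98]
enqueue(54): [98, 54]
enqueue(96): [98, 54, 96]
dequeue(): [54, 96]
dequeue(): [96]
enqueue(86): [96, 86]
dequeue(): [86]
enqueue(14): [86, 14]
dequeue(): [14]
enqueue(61): [14, 61]
dequeue(): [61]
enqueue(34): [61, 34]
dequeue(): [34]

Answer: 34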